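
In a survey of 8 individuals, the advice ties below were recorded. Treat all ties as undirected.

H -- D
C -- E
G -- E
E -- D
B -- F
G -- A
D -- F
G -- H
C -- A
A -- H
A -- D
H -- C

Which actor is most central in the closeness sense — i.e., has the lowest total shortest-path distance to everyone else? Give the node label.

D

Farness (sum of distances to all others) for each node — A:11, B:20, C:14, D:10, E:12, F:14, G:14, H:11.
The smallest farness is 10, for D, so D has the highest closeness.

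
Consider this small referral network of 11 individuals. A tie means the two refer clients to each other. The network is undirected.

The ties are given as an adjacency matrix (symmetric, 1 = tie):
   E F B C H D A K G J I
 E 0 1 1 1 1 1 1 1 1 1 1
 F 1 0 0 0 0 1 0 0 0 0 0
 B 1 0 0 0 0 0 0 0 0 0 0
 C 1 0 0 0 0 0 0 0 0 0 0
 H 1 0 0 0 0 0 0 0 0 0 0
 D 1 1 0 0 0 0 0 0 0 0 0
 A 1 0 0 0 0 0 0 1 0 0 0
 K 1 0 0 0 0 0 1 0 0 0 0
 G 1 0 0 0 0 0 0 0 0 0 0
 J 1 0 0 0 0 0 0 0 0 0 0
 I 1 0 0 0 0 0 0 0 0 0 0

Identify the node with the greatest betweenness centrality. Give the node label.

Unnormalized betweenness of each node: A:0, B:0, C:0, D:0, E:43, F:0, G:0, H:0, I:0, J:0, K:0.
E has the largest value, 43, making it the main broker — the node through which the most shortest paths run.

E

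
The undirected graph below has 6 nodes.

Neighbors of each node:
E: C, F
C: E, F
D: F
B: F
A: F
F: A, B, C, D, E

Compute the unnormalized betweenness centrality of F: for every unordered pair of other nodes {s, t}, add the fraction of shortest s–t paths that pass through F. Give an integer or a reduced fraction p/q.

9

Pairs whose geodesics pass through F — C–D: 1; C–B: 1; C–A: 1; E–D: 1; E–B: 1; E–A: 1; D–B: 1; D–A: 1; B–A: 1.
All other pairs contribute 0.
Summing the contributions gives betweenness(F) = 9.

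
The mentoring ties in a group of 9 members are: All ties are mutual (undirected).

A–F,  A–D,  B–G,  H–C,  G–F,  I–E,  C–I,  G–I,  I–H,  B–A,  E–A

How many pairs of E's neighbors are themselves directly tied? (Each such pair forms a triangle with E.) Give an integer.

E's neighbors are A and I, but none of them are tied to each other, so no triangle contains E.

0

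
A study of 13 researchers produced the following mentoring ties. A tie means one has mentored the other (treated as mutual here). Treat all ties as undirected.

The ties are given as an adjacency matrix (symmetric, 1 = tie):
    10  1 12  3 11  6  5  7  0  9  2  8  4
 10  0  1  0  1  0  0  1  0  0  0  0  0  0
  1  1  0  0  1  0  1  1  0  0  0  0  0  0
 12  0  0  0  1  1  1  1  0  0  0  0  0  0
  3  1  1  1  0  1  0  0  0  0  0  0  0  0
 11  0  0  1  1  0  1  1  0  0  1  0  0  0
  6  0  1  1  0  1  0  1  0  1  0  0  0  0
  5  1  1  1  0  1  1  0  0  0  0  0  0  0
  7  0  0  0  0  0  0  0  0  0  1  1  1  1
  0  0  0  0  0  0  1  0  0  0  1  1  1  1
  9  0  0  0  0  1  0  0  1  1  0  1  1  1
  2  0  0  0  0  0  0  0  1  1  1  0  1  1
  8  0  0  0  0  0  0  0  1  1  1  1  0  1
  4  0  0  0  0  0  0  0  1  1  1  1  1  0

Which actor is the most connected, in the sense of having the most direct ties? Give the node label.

9

Degrees — 0:5, 1:4, 2:5, 3:4, 4:5, 5:5, 6:5, 7:4, 8:5, 9:6, 10:3, 11:5, 12:4.
The maximum is 6, attained only by 9.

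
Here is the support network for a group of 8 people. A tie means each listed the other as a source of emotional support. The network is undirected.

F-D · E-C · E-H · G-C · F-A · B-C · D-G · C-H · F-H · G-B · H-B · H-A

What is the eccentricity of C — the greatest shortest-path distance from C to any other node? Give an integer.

2

Distances from C: A:2, B:1, D:2, E:1, F:2, G:1, H:1.
The largest is 2 (to F, A, and D), so the eccentricity of C is 2.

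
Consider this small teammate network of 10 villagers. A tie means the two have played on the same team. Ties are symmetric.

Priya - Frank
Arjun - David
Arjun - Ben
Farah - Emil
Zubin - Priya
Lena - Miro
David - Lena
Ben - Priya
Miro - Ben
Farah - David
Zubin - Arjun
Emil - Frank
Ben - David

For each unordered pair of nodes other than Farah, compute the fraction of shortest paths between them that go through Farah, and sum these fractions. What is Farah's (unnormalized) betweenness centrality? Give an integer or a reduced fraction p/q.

Pairs whose geodesics pass through Farah — Arjun–Emil: 1; Ben–Emil: 1/2; Miro–Emil: 2/3; Lena–Emil: 1; Lena–Frank: 1/3; David–Emil: 1; David–Frank: 1/2.
All other pairs contribute 0.
Summing the contributions gives betweenness(Farah) = 5.

5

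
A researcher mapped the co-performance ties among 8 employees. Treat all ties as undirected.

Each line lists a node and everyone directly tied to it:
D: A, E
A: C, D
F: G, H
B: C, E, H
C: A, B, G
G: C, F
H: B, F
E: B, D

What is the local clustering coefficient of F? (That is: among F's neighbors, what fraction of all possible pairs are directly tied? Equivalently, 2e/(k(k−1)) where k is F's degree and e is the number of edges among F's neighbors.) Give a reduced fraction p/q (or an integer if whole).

F's neighbors: G and H (k = 2).
Possible neighbor pairs: C(2,2) = 1. Edges among them: none → e = 0.
Clustering(F) = 0/1.

0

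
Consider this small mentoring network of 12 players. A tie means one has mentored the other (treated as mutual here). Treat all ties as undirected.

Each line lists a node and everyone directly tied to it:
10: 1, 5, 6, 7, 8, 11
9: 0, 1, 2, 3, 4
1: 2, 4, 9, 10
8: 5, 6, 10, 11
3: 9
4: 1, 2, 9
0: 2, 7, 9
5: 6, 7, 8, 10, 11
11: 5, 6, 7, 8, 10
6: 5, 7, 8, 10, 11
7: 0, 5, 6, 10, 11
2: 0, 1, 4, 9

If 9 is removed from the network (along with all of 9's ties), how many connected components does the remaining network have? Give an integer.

2

Without 9, the remaining ties split the others into: {0, 1, 2, 4, 5, 6, 7, 8, 10, 11}; {3}.
That's 2 separate components.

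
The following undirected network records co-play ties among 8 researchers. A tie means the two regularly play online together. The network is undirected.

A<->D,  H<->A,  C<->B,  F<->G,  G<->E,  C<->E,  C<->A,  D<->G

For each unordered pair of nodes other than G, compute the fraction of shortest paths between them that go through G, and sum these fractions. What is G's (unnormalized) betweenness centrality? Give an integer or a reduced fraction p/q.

7

Pairs whose geodesics pass through G — A–F: 1; C–F: 1; H–F: 1; B–F: 1; E–D: 1; E–F: 1; D–F: 1.
All other pairs contribute 0.
Summing the contributions gives betweenness(G) = 7.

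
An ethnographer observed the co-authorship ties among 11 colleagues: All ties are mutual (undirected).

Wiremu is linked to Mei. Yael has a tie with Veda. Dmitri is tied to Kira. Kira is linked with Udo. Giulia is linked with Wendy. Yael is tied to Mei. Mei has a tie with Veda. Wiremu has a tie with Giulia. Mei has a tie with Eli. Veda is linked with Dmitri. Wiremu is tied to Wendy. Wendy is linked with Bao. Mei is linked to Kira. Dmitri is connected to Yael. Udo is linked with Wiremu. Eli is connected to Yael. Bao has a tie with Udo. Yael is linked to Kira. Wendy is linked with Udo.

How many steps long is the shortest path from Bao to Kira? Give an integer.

One shortest route is Bao – Udo – Kira, which uses 2 edges, and Bao and Kira are not directly tied, so nothing shorter exists. So d(Bao,Kira) = 2.

2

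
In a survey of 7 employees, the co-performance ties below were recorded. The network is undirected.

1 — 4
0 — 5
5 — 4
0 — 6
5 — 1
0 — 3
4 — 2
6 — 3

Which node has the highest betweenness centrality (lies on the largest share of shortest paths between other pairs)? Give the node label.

5

Unnormalized betweenness of each node: 0:8, 1:0, 2:0, 3:0, 4:5, 5:9, 6:0.
5 has the largest value, 9, making it the main broker — the node through which the most shortest paths run.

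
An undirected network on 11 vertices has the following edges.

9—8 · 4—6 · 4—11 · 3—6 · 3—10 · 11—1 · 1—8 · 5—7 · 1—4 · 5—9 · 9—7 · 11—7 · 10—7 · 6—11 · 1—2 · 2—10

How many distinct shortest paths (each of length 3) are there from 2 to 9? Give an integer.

2

The shortest distance is 3. The length-3 paths are: 2–10–7–9; 2–1–8–9.
That gives 2 distinct shortest paths.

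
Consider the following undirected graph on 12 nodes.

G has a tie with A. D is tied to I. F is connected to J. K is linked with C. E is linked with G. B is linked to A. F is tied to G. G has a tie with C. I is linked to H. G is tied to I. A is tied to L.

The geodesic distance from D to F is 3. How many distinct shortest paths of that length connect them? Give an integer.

The shortest distance is 3, and the only length-3 path is D–I–G–F. So there is exactly 1 shortest path.

1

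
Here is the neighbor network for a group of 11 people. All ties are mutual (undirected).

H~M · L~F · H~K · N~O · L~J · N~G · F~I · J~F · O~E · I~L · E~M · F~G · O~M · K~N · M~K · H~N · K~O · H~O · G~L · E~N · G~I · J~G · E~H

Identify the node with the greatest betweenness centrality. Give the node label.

N

Unnormalized betweenness of each node: E:3/2, F:1/3, G:73/3, H:7/4, I:0, J:0, K:3/2, L:1/3, M:1/4, N:101/4, O:7/4.
N has the largest value, 101/4, making it the main broker — the node through which the most shortest paths run.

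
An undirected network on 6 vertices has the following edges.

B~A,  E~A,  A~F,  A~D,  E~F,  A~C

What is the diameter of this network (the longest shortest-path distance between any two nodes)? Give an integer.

Eccentricity of each node (its greatest distance to any other): A:1, B:2, C:2, D:2, E:2, F:2.
The maximum eccentricity is 2, realized for instance by the pair D–B via D – A – B. So the diameter is 2.

2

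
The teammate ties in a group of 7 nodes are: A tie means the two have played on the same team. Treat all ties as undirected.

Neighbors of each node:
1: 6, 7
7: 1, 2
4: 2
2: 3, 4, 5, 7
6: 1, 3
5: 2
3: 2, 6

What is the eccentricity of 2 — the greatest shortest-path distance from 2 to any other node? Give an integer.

2

Distances from 2: 1:2, 3:1, 4:1, 5:1, 6:2, 7:1.
The largest is 2 (to 1 and 6), so the eccentricity of 2 is 2.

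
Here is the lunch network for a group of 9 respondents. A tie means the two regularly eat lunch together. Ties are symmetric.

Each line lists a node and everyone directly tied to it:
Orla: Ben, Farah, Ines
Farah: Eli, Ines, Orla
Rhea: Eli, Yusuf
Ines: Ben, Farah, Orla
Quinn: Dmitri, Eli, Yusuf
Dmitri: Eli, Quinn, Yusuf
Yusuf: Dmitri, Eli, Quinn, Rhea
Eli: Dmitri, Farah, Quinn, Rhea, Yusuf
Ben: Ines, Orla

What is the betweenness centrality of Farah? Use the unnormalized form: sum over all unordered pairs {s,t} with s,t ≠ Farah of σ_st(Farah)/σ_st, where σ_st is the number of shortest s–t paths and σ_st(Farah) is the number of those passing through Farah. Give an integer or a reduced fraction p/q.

Pairs whose geodesics pass through Farah — Quinn–Orla: 1; Quinn–Ben: 2/2; Quinn–Ines: 1; Yusuf–Orla: 1; Yusuf–Ben: 2/2; Yusuf–Ines: 1; Dmitri–Orla: 1; Dmitri–Ben: 2/2; Dmitri–Ines: 1; Eli–Orla: 1; Eli–Ben: 2/2; Eli–Ines: 1; Rhea–Orla: 1; Rhea–Ben: 2/2 … (+1 more pairs).
All other pairs contribute 0.
Summing the contributions gives betweenness(Farah) = 15.

15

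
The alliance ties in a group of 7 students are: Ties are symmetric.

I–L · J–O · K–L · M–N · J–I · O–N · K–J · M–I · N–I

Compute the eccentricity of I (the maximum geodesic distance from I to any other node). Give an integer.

2

Distances from I: J:1, K:2, L:1, M:1, N:1, O:2.
The largest is 2 (to K and O), so the eccentricity of I is 2.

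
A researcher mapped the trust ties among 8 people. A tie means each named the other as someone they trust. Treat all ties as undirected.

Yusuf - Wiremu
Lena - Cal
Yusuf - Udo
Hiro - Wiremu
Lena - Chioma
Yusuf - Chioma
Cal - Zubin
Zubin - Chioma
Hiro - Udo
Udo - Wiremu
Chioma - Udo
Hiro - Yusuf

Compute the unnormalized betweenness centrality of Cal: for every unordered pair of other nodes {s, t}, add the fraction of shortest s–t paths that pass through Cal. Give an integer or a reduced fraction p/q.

Pairs whose geodesics pass through Cal — Lena–Zubin: 1/2.
All other pairs contribute 0.
Summing the contributions gives betweenness(Cal) = 1/2.

1/2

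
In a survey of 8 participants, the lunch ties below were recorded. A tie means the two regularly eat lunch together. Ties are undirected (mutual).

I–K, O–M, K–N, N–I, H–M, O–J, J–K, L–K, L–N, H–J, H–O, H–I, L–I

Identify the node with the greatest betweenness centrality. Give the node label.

H

Unnormalized betweenness of each node: H:20/3, I:35/6, J:19/6, K:7/2, L:0, M:0, N:0, O:5/6.
H has the largest value, 20/3, making it the main broker — the node through which the most shortest paths run.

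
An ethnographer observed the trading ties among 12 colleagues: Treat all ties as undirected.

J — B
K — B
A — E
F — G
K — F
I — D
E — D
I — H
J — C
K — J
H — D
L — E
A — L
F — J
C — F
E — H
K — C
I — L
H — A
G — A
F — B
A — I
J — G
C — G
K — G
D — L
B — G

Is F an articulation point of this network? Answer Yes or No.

No

Even without F, every remaining node can still reach every other (the residual graph is connected), so F is not a cut vertex.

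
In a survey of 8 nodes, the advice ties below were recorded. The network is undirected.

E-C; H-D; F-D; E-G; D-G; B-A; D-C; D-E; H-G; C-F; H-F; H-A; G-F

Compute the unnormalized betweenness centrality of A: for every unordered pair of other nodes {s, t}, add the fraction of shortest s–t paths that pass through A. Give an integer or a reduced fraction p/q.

Pairs whose geodesics pass through A — B–H: 1; B–E: 2/2; B–D: 1; B–C: 2/2; B–F: 1; B–G: 1.
All other pairs contribute 0.
Summing the contributions gives betweenness(A) = 6.

6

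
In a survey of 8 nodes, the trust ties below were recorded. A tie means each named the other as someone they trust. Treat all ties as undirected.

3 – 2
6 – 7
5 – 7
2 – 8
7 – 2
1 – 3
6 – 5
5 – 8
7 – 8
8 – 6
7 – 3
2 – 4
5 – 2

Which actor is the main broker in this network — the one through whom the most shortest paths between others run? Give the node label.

Unnormalized betweenness of each node: 1:0, 2:8, 3:6, 4:0, 5:2/3, 6:0, 7:14/3, 8:2/3.
2 has the largest value, 8, making it the main broker — the node through which the most shortest paths run.

2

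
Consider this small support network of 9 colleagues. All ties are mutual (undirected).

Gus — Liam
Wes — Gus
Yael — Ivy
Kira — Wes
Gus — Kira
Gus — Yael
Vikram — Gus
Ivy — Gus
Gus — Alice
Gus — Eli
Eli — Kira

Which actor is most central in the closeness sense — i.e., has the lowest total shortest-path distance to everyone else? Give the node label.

Farness (sum of distances to all others) for each node — Alice:15, Eli:14, Gus:8, Ivy:14, Kira:13, Liam:15, Vikram:15, Wes:14, Yael:14.
The smallest farness is 8, for Gus, so Gus has the highest closeness.

Gus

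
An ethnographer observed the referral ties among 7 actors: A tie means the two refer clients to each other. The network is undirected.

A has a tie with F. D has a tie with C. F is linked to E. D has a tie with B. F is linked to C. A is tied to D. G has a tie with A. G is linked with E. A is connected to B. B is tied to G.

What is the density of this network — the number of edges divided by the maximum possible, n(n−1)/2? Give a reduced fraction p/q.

10/21

There are 10 edges and 7 nodes, so the maximum possible is C(7,2) = 21.
Density = 10/21.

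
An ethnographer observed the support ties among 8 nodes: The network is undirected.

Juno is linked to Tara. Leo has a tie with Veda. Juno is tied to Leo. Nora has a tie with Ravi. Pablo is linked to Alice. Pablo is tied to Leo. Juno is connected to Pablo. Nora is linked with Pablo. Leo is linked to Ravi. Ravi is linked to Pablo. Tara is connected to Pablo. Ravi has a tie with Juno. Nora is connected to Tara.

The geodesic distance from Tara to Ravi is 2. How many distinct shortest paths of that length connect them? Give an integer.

3

The shortest distance is 2. The length-2 paths are: Tara–Pablo–Ravi; Tara–Nora–Ravi; Tara–Juno–Ravi.
That gives 3 distinct shortest paths.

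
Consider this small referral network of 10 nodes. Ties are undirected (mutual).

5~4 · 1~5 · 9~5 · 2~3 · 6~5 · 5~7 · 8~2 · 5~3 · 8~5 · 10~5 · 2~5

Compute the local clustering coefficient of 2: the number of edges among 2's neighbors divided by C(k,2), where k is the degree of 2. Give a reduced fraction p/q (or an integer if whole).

2's neighbors: 3, 5, and 8 (k = 3).
Possible neighbor pairs: C(3,2) = 3. Edges among them: 3–5, 5–8 → e = 2.
Clustering(2) = 2/3.

2/3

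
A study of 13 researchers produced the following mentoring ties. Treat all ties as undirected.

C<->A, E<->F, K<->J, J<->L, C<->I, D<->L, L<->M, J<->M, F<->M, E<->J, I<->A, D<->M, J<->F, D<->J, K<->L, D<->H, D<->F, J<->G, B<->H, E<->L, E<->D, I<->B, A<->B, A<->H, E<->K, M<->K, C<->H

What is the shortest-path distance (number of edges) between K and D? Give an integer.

2

One shortest route is K – M – D, which uses 2 edges, and K and D are not directly tied, so nothing shorter exists. So d(K,D) = 2.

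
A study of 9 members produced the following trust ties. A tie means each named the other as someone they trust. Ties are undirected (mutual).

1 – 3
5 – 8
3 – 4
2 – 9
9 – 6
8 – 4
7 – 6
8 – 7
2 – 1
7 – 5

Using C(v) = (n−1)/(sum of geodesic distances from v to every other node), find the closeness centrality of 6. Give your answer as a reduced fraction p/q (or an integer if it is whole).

Distances from 6: 1:3, 2:2, 3:4, 4:3, 5:2, 7:1, 8:2, 9:1. Sum = 18.
n = 9, so closeness = 8/18 = 4/9.

4/9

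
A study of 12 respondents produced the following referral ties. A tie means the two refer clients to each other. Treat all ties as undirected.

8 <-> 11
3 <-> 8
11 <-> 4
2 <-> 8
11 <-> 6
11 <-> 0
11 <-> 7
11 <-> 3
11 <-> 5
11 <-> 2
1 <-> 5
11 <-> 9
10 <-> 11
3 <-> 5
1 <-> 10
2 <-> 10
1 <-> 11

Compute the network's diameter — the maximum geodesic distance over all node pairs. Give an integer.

Eccentricity of each node (its greatest distance to any other): 0:2, 1:2, 2:2, 3:2, 4:2, 5:2, 6:2, 7:2, 8:2, 9:2, 10:2, 11:1.
The maximum eccentricity is 2, realized for instance by the pair 2–4 via 2 – 11 – 4. So the diameter is 2.

2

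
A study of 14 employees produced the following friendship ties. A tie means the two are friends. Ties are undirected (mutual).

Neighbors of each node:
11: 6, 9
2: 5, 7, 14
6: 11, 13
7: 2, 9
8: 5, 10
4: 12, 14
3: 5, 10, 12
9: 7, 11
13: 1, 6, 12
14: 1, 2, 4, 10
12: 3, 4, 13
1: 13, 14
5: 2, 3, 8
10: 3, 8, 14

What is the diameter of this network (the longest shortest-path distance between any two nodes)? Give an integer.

5

Eccentricity of each node (its greatest distance to any other): 1:4, 2:4, 3:4, 4:4, 5:4, 6:5, 7:4, 8:5, 9:4, 10:5, 11:5, 12:4, 13:4, 14:4.
The maximum eccentricity is 5, realized for instance by the pair 6–8 via 6 – 13 – 12 – 3 – 5 – 8. So the diameter is 5.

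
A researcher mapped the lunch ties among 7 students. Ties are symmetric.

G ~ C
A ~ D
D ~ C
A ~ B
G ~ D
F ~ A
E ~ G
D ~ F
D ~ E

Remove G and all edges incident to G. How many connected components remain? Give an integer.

1

G's neighbors (C, D, and E) remain reachable from one another through other ties, so the rest of the network stays in one piece.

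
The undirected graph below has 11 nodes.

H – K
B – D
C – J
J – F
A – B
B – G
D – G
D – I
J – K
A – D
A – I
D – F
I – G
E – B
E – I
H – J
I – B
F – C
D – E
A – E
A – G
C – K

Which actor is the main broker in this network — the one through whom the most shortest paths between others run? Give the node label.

D

Unnormalized betweenness of each node: A:1/4, B:1/4, C:7/2, D:101/4, E:0, F:24, G:0, H:0, I:1/4, J:11, K:1/2.
D has the largest value, 101/4, making it the main broker — the node through which the most shortest paths run.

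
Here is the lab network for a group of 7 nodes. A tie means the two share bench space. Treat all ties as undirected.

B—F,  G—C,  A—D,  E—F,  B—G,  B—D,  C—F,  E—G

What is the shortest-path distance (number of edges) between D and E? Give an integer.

One shortest route is D – B – G – E, which uses 3 edges, and at distance 2 from D we only reach {F, G}, which does not include E. So d(D,E) = 3.

3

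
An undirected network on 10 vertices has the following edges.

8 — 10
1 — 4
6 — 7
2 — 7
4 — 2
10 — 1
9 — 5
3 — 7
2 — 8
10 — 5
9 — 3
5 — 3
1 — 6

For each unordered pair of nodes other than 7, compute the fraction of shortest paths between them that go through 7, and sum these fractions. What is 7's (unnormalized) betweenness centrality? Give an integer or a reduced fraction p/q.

Pairs whose geodesics pass through 7 — 9–2: 1; 9–4: 1/2; 9–6: 1; 5–2: 1/2; 5–6: 1/2; 8–6: 1/2; 8–3: 1/2; 2–6: 1; 2–3: 1; 4–3: 1; 1–3: 1/2; 6–3: 1.
All other pairs contribute 0.
Summing the contributions gives betweenness(7) = 9.

9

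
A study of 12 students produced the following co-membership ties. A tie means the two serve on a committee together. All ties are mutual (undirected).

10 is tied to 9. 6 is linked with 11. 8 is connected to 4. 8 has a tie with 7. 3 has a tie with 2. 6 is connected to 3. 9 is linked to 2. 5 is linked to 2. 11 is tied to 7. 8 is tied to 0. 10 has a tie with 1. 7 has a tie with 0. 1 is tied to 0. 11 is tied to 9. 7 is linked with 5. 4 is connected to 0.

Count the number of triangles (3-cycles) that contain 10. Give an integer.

10's neighbors are 1 and 9, but none of them are tied to each other, so no triangle contains 10.

0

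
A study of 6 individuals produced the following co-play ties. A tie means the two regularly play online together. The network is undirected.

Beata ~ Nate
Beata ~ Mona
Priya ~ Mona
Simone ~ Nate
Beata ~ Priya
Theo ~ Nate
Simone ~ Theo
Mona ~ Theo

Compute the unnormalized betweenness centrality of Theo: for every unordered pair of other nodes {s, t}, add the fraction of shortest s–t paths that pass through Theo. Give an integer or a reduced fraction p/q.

Pairs whose geodesics pass through Theo — Priya–Simone: 1/2; Nate–Mona: 1/2; Simone–Mona: 1.
All other pairs contribute 0.
Summing the contributions gives betweenness(Theo) = 2.

2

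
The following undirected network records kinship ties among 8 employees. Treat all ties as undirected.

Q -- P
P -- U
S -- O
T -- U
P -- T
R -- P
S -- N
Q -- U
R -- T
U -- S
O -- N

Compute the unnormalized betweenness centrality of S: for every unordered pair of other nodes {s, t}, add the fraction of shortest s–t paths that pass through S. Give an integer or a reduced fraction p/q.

Pairs whose geodesics pass through S — R–N: 2/2; R–O: 2/2; P–N: 1; P–O: 1; U–N: 1; U–O: 1; T–N: 1; T–O: 1; Q–N: 1; Q–O: 1.
All other pairs contribute 0.
Summing the contributions gives betweenness(S) = 10.

10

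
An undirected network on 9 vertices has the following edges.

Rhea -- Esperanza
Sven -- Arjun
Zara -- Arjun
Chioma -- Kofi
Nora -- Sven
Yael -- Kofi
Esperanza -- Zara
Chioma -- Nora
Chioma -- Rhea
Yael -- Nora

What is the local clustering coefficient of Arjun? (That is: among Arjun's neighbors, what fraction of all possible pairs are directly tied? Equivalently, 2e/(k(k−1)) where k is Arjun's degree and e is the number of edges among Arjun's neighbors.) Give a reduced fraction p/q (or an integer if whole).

0

Arjun's neighbors: Sven and Zara (k = 2).
Possible neighbor pairs: C(2,2) = 1. Edges among them: none → e = 0.
Clustering(Arjun) = 0/1.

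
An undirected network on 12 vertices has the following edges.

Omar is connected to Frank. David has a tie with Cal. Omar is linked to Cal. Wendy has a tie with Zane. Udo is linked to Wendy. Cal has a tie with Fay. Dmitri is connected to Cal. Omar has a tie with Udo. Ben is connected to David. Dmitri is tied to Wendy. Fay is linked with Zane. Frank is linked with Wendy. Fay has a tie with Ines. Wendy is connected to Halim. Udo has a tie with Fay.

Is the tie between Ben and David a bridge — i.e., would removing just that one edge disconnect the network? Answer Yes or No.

Yes

Without the Ben–David edge there is no alternate route between Ben and David, so the network disconnects. It is a bridge.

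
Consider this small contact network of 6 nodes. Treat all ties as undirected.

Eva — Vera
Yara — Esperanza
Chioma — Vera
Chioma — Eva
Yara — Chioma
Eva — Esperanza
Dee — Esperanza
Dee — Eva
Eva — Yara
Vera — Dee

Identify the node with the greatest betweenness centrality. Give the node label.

Unnormalized betweenness of each node: Chioma:1/2, Dee:1/2, Esperanza:1/2, Eva:5/2, Vera:1/2, Yara:1/2.
Eva has the largest value, 5/2, making it the main broker — the node through which the most shortest paths run.

Eva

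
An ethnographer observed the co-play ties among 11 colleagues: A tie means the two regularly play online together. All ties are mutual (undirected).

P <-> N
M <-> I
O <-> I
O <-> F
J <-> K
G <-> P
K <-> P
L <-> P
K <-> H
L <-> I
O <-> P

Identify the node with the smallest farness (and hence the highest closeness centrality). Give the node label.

P

Farness (sum of distances to all others) for each node — F:28, G:25, H:30, I:24, J:30, K:21, L:21, M:33, N:25, O:19, P:16.
The smallest farness is 16, for P, so P has the highest closeness.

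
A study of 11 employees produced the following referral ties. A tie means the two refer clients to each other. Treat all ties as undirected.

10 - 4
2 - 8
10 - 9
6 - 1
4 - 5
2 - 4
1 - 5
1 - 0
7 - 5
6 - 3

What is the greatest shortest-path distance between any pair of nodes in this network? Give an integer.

Eccentricity of each node (its greatest distance to any other): 0:5, 1:4, 2:5, 3:6, 4:4, 5:3, 6:5, 7:4, 8:6, 9:6, 10:5.
The maximum eccentricity is 6, realized for instance by the pair 8–3 via 8 – 2 – 4 – 5 – 1 – 6 – 3. So the diameter is 6.

6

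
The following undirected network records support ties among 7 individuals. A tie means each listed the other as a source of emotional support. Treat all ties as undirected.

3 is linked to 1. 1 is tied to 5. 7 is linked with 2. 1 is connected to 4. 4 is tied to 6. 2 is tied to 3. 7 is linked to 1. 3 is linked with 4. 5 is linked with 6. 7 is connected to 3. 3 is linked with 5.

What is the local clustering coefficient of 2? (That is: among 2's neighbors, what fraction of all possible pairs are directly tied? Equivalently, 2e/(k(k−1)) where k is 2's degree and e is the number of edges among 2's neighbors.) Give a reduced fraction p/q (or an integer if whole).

2's neighbors: 3 and 7 (k = 2).
Possible neighbor pairs: C(2,2) = 1. Edges among them: 3–7 → e = 1.
Clustering(2) = 1/1.

1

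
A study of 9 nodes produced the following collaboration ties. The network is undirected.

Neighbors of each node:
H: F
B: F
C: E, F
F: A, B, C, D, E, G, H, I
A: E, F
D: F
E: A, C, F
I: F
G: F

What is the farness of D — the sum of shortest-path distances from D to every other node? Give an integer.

15

Distances from D: A:2, B:2, C:2, E:2, F:1, G:2, H:2, I:2.
Sum = 2 + 2 + 2 + 2 + 1 + 2 + 2 + 2 = 15.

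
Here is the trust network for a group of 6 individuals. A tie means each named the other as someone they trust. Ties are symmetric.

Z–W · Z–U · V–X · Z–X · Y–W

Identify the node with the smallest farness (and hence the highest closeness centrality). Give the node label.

Z

Farness (sum of distances to all others) for each node — U:11, V:13, W:9, X:9, Y:13, Z:7.
The smallest farness is 7, for Z, so Z has the highest closeness.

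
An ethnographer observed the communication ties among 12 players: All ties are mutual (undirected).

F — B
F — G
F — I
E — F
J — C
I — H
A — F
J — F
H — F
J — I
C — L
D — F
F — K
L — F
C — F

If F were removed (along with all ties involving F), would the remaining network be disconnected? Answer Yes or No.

Removing F leaves {G} with no path to {C, H, I, J, and L}, so the network splits into 7 components. F is a cut vertex.

Yes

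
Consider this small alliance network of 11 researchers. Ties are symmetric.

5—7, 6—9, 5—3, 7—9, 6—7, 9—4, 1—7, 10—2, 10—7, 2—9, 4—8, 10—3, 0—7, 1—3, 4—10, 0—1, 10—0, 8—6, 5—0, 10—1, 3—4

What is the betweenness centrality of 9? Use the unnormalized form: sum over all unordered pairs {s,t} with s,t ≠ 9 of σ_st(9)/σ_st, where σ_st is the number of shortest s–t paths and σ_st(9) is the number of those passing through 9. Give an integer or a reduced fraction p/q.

Pairs whose geodesics pass through 9 — 3–6: 1/5; 7–2: 1/2; 7–4: 1/2; 8–2: 2/3; 5–2: 1/4; 2–6: 1; 2–4: 1/2; 6–4: 1/2.
All other pairs contribute 0.
Summing the contributions gives betweenness(9) = 247/60.

247/60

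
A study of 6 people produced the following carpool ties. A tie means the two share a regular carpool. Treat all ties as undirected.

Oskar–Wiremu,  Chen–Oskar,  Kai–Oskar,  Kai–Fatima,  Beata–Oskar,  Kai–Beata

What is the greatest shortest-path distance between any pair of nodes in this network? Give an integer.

3

Eccentricity of each node (its greatest distance to any other): Beata:2, Chen:3, Fatima:3, Kai:2, Oskar:2, Wiremu:3.
The maximum eccentricity is 3, realized for instance by the pair Wiremu–Fatima via Wiremu – Oskar – Kai – Fatima. So the diameter is 3.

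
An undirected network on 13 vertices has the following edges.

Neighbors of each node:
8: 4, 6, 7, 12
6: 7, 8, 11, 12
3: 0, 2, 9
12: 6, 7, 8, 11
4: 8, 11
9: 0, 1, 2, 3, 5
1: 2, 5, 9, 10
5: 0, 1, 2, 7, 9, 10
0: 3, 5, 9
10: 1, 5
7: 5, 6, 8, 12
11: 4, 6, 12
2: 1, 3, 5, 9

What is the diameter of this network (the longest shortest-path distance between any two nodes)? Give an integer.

Eccentricity of each node (its greatest distance to any other): 0:4, 1:4, 2:4, 3:5, 4:5, 5:3, 6:4, 7:3, 8:4, 9:4, 10:4, 11:5, 12:4.
The maximum eccentricity is 5, realized for instance by the pair 11–3 via 11 – 12 – 7 – 5 – 2 – 3. So the diameter is 5.

5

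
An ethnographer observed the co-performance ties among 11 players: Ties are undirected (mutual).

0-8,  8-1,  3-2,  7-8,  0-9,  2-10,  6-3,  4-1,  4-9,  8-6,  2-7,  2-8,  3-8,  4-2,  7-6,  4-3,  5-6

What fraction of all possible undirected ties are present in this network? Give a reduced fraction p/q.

17/55

There are 17 edges and 11 nodes, so the maximum possible is C(11,2) = 55.
Density = 17/55.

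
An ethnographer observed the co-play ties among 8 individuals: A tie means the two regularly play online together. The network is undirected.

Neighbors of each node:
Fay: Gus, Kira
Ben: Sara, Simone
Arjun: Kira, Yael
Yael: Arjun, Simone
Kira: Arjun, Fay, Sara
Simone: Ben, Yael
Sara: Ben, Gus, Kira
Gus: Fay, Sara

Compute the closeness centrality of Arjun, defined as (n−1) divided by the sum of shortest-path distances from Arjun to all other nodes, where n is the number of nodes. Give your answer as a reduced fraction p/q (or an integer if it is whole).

Distances from Arjun: Ben:3, Fay:2, Gus:3, Kira:1, Sara:2, Simone:2, Yael:1. Sum = 14.
n = 8, so closeness = 7/14 = 1/2.

1/2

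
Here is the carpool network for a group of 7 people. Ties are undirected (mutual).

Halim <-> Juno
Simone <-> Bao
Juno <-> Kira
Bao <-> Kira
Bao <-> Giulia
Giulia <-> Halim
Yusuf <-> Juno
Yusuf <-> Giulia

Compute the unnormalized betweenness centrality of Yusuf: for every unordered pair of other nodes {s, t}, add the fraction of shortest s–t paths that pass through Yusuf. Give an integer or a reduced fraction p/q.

1/2

Pairs whose geodesics pass through Yusuf — Juno–Giulia: 1/2.
All other pairs contribute 0.
Summing the contributions gives betweenness(Yusuf) = 1/2.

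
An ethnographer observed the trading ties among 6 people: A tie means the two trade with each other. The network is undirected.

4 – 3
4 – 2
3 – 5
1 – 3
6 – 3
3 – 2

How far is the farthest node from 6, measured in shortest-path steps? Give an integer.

2

Distances from 6: 1:2, 2:2, 3:1, 4:2, 5:2.
The largest is 2 (to 1, 4, 5, and 2), so the eccentricity of 6 is 2.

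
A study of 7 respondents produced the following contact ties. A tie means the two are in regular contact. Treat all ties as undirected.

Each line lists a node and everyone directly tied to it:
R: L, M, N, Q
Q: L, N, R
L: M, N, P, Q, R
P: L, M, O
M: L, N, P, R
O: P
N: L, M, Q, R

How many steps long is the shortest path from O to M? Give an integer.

One shortest route is O – P – M, which uses 2 edges, and O and M are not directly tied, so nothing shorter exists. So d(O,M) = 2.

2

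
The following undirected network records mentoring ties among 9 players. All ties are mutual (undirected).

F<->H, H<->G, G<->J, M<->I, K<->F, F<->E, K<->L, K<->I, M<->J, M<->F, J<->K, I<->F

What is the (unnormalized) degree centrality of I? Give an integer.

3

I is directly tied to F, K, and M. That is 3 neighbors, so the degree of I is 3.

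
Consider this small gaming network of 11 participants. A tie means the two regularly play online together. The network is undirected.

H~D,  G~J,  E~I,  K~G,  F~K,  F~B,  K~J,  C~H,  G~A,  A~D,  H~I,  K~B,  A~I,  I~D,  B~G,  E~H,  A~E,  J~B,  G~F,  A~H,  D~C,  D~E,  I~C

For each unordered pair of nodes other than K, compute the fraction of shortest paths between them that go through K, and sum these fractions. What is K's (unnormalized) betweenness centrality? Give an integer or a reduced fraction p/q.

1/3

Pairs whose geodesics pass through K — J–F: 1/3.
All other pairs contribute 0.
Summing the contributions gives betweenness(K) = 1/3.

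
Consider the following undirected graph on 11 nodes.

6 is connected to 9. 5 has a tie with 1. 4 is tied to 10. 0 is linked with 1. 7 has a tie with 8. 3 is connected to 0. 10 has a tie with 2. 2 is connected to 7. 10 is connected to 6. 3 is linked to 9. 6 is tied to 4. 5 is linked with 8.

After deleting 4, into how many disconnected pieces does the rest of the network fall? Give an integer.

4's neighbors (6 and 10) remain reachable from one another through other ties, so the rest of the network stays in one piece.

1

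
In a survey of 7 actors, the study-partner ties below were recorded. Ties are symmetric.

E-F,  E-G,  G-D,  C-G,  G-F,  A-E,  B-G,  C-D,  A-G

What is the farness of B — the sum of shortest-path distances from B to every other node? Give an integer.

Distances from B: A:2, C:2, D:2, E:2, F:2, G:1.
Sum = 2 + 2 + 2 + 2 + 2 + 1 = 11.

11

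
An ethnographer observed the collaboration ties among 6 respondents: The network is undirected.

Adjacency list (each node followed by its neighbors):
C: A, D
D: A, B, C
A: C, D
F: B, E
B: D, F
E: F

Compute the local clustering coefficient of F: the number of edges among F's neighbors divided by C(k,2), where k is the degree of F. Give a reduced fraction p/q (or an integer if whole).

F's neighbors: B and E (k = 2).
Possible neighbor pairs: C(2,2) = 1. Edges among them: none → e = 0.
Clustering(F) = 0/1.

0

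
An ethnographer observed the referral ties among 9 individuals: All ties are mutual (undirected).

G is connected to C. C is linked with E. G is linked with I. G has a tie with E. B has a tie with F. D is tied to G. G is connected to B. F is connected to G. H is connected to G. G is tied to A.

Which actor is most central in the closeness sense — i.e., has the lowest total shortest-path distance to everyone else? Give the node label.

G

Farness (sum of distances to all others) for each node — A:15, B:14, C:14, D:15, E:14, F:14, G:8, H:15, I:15.
The smallest farness is 8, for G, so G has the highest closeness.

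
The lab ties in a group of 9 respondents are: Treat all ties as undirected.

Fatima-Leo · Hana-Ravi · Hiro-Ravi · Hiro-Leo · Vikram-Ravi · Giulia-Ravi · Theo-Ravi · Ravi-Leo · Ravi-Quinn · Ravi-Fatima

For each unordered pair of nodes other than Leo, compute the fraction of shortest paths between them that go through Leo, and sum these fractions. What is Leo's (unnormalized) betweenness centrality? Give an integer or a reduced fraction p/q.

1/2

Pairs whose geodesics pass through Leo — Hiro–Fatima: 1/2.
All other pairs contribute 0.
Summing the contributions gives betweenness(Leo) = 1/2.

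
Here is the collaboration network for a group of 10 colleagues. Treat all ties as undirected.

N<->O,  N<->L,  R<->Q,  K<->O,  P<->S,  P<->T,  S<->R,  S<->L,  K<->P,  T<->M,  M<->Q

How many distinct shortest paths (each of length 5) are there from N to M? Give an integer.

The shortest distance is 5. The length-5 paths are: N–L–S–R–Q–M; N–O–K–P–T–M; N–L–S–P–T–M.
That gives 3 distinct shortest paths.

3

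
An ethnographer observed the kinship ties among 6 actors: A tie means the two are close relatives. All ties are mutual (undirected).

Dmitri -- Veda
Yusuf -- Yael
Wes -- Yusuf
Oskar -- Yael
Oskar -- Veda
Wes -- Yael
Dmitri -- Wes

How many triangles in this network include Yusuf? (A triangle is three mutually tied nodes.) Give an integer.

1

Yusuf's neighbors: Wes and Yael.
Neighbor pairs that are themselves tied: Yusuf–Wes–Yael. Each forms one triangle with Yusuf, for 1 in total.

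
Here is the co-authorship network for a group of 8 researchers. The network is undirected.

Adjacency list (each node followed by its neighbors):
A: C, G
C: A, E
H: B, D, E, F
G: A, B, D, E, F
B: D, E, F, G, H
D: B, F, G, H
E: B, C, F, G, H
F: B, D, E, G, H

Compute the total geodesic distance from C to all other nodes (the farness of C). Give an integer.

Distances from C: A:1, B:2, D:3, E:1, F:2, G:2, H:2.
Sum = 1 + 2 + 3 + 1 + 2 + 2 + 2 = 13.

13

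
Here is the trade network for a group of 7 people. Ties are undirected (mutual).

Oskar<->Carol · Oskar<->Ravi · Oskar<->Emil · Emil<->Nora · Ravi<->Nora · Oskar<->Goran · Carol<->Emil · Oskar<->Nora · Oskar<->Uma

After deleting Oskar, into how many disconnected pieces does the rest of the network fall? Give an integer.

Without Oskar, the remaining ties split the others into: {Carol, Emil, Nora, Ravi}; {Uma}; {Goran}.
That's 3 separate components.

3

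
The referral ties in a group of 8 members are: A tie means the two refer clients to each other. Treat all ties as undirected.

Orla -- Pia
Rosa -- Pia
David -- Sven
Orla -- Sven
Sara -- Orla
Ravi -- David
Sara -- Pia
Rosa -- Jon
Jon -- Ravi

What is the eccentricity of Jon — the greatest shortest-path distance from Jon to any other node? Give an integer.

3

Distances from Jon: David:2, Orla:3, Pia:2, Ravi:1, Rosa:1, Sara:3, Sven:3.
The largest is 3 (to Sara, Orla, and Sven), so the eccentricity of Jon is 3.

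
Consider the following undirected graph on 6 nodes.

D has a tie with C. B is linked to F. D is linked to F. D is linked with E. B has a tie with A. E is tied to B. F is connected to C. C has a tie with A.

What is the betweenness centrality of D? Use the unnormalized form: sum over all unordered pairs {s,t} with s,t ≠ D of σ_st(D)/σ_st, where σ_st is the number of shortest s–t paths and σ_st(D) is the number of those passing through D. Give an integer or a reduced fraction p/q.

3/2

Pairs whose geodesics pass through D — C–E: 1; F–E: 1/2.
All other pairs contribute 0.
Summing the contributions gives betweenness(D) = 3/2.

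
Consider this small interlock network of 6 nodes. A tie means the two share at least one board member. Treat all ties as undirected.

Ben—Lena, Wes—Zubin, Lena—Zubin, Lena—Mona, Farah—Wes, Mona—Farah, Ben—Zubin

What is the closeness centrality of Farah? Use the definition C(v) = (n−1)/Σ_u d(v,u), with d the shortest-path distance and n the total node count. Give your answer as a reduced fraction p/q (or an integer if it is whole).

5/9

Distances from Farah: Ben:3, Lena:2, Mona:1, Wes:1, Zubin:2. Sum = 9.
n = 6, so closeness = 5/9.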